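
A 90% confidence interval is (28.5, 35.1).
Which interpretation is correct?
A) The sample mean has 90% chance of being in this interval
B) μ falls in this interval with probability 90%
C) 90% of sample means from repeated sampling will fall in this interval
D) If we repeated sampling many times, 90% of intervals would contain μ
D

A) Wrong — x̄ is observed and sits in the interval by construction.
B) Wrong — μ is fixed; the randomness lives in the interval, not in μ.
C) Wrong — coverage applies to intervals containing μ, not to future x̄ values.
D) Correct — this is the frequentist long-run coverage interpretation.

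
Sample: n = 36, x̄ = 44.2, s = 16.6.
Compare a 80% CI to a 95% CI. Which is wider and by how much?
95% CI is wider by 4.00

df = 35
80% CI: t* = 1.306, (40.59, 47.81), width = 2 · t* · s/√n = 7.23
95% CI: t* = 2.030, (38.58, 49.82), width = 2 · t* · s/√n = 11.23

The 95% CI is wider by 11.23 - 7.23 = 4.00.
Higher confidence requires a wider interval.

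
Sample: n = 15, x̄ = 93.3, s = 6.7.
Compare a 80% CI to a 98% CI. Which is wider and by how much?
98% CI is wider by 4.43

df = 14
80% CI: t* = 1.345, (90.97, 95.63), width = 2 · t* · s/√n = 4.65
98% CI: t* = 2.624, (88.76, 97.84), width = 2 · t* · s/√n = 9.08

The 98% CI is wider by 9.08 - 4.65 = 4.43.
Higher confidence requires a wider interval.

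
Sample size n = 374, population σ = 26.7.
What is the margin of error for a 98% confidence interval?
Margin of error = 3.21

Margin of error = z* · σ/√n
= 2.326 · 26.7/√374
= 2.326 · 26.7/19.3391
= 3.21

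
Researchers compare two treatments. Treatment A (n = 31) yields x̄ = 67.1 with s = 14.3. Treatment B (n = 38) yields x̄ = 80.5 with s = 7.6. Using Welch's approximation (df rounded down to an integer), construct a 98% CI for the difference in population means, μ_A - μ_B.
(-20.28, -6.52)

Difference: x̄₁ - x̄₂ = -13.40
SE = √(s₁²/n₁ + s₂²/n₂) = √(14.3²/31 + 7.6²/38) = 2.8489
df = 43.54 → 43 (Welch–Satterthwaite, rounded down)
t* = 2.416

CI: -13.40 ± 2.416 · 2.8489 = -13.40 ± 6.88 = (-20.28, -6.52)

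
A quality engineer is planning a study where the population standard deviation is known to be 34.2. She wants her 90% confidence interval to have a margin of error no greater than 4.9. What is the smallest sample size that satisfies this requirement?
n ≥ 132

For margin E ≤ 4.9:
n ≥ (z* · σ / E)²
n ≥ (1.645 · 34.2 / 4.9)²
n ≥ 131.82

Minimum n = 132 (rounding up)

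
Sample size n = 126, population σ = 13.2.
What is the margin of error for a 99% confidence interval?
Margin of error = 3.03

Margin of error = z* · σ/√n
= 2.576 · 13.2/√126
= 2.576 · 13.2/11.2250
= 3.03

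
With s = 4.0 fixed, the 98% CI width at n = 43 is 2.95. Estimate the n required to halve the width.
n ≈ 172

CI width ∝ 1/√n
To reduce width by factor 2, need √n to grow by 2 → need 2² = 4 times as many samples.

Current: n = 43, width = 2.95
New: n = 172, width ≈ 1.43

Width reduced by factor of 2.95/1.43 = 2.06.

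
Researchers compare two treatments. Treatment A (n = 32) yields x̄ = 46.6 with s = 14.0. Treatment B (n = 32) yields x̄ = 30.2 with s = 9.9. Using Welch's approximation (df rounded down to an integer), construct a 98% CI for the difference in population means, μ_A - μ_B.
(9.14, 23.66)

Difference: x̄₁ - x̄₂ = 16.40
SE = √(s₁²/n₁ + s₂²/n₂) = √(14.0²/32 + 9.9²/32) = 3.0311
df = 55.80 → 55 (Welch–Satterthwaite, rounded down)
t* = 2.396

CI: 16.40 ± 2.396 · 3.0311 = 16.40 ± 7.26 = (9.14, 23.66)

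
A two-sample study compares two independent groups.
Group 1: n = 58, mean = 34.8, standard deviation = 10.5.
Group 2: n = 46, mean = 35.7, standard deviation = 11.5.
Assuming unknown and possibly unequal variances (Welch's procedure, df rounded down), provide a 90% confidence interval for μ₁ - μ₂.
(-4.53, 2.73)

Difference: x̄₁ - x̄₂ = -0.90
SE = √(s₁²/n₁ + s₂²/n₂) = √(10.5²/58 + 11.5²/46) = 2.1854
df = 92.32 → 92 (Welch–Satterthwaite, rounded down)
t* = 1.662

CI: -0.90 ± 1.662 · 2.1854 = -0.90 ± 3.63 = (-4.53, 2.73)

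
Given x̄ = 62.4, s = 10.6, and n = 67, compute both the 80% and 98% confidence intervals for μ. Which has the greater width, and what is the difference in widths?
98% CI is wider by 2.82

df = 66
80% CI: t* = 1.295, (60.72, 64.08), width = 2 · t* · s/√n = 3.35
98% CI: t* = 2.384, (59.31, 65.49), width = 2 · t* · s/√n = 6.17

The 98% CI is wider by 6.17 - 3.35 = 2.82.
Higher confidence requires a wider interval.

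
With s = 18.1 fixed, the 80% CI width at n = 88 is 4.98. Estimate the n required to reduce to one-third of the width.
n ≈ 792

CI width ∝ 1/√n
To reduce width by factor 3, need √n to grow by 3 → need 3² = 9 times as many samples.

Current: n = 88, width = 4.98
New: n = 792, width ≈ 1.65

Width reduced by factor of 4.98/1.65 = 3.02.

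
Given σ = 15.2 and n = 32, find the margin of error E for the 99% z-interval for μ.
Margin of error = 6.92

Margin of error = z* · σ/√n
= 2.576 · 15.2/√32
= 2.576 · 15.2/5.6569
= 6.92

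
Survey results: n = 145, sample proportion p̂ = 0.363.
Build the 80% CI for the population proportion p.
(0.312, 0.414)

Proportion CI:
SE = √(p̂(1-p̂)/n) = √(0.363 · 0.637 / 145) = 0.03993

z* = 1.282
Margin = z* · SE = 1.282 · 0.03993 = 0.0512

CI: 0.363 ± 0.0512 = (0.312, 0.414)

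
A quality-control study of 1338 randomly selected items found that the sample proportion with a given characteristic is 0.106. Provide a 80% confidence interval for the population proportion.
(0.095, 0.117)

Proportion CI:
SE = √(p̂(1-p̂)/n) = √(0.106 · 0.894 / 1338) = 0.00842

z* = 1.282
Margin = z* · SE = 1.282 · 0.00842 = 0.0108

CI: 0.106 ± 0.0108 = (0.095, 0.117)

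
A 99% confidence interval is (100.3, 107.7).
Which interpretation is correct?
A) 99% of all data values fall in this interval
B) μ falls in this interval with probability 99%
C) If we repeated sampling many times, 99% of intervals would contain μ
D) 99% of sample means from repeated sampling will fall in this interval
C

A) Wrong — a CI is about the parameter μ, not individual data values.
B) Wrong — μ is fixed; the randomness lives in the interval, not in μ.
C) Correct — this is the frequentist long-run coverage interpretation.
D) Wrong — coverage applies to intervals containing μ, not to future x̄ values.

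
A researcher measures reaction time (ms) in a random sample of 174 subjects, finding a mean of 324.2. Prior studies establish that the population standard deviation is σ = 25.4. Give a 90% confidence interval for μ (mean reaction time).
(321.03, 327.37)

z-interval (σ known):
z* = 1.645 for 90% confidence

Margin of error = z* · σ/√n = 1.645 · 25.4/√174 = 3.17

CI: (324.2 - 3.17, 324.2 + 3.17) = (321.03, 327.37)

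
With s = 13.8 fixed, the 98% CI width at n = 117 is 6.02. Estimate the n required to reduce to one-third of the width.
n ≈ 1053

CI width ∝ 1/√n
To reduce width by factor 3, need √n to grow by 3 → need 3² = 9 times as many samples.

Current: n = 117, width = 6.02
New: n = 1053, width ≈ 1.98

Width reduced by factor of 6.02/1.98 = 3.04.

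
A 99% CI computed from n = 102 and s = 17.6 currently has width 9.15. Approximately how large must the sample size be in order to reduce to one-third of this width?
n ≈ 918

CI width ∝ 1/√n
To reduce width by factor 3, need √n to grow by 3 → need 3² = 9 times as many samples.

Current: n = 102, width = 9.15
New: n = 918, width ≈ 3.00

Width reduced by factor of 9.15/3.00 = 3.05.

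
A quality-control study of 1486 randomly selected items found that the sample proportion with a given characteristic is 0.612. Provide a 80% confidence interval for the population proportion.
(0.596, 0.628)

Proportion CI:
SE = √(p̂(1-p̂)/n) = √(0.612 · 0.388 / 1486) = 0.01264

z* = 1.282
Margin = z* · SE = 1.282 · 0.01264 = 0.0162

CI: 0.612 ± 0.0162 = (0.596, 0.628)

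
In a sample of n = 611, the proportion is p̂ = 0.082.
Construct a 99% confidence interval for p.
(0.053, 0.111)

Proportion CI:
SE = √(p̂(1-p̂)/n) = √(0.082 · 0.918 / 611) = 0.01110

z* = 2.576
Margin = z* · SE = 2.576 · 0.01110 = 0.0286

CI: 0.082 ± 0.0286 = (0.053, 0.111)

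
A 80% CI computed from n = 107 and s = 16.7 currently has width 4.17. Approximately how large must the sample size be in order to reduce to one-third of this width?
n ≈ 963

CI width ∝ 1/√n
To reduce width by factor 3, need √n to grow by 3 → need 3² = 9 times as many samples.

Current: n = 107, width = 4.17
New: n = 963, width ≈ 1.38

Width reduced by factor of 4.17/1.38 = 3.02.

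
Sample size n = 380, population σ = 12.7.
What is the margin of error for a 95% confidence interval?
Margin of error = 1.28

Margin of error = z* · σ/√n
= 1.960 · 12.7/√380
= 1.960 · 12.7/19.4936
= 1.28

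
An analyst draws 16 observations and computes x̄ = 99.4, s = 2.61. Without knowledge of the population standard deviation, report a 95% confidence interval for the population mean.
(98.01, 100.79)

t-interval (σ unknown):
df = n - 1 = 15
t* = 2.131 for 95% confidence

Margin of error = t* · s/√n = 2.131 · 2.61/√16 = 1.39

CI: (98.01, 100.79)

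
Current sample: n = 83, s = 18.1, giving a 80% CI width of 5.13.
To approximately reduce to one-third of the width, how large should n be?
n ≈ 747

CI width ∝ 1/√n
To reduce width by factor 3, need √n to grow by 3 → need 3² = 9 times as many samples.

Current: n = 83, width = 5.13
New: n = 747, width ≈ 1.70

Width reduced by factor of 5.13/1.70 = 3.02.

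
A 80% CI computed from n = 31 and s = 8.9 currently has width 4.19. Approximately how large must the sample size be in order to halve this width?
n ≈ 124

CI width ∝ 1/√n
To reduce width by factor 2, need √n to grow by 2 → need 2² = 4 times as many samples.

Current: n = 31, width = 4.19
New: n = 124, width ≈ 2.06

Width reduced by factor of 4.19/2.06 = 2.03.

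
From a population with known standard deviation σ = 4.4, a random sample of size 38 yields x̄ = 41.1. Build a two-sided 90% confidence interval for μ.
(39.93, 42.27)

z-interval (σ known):
z* = 1.645 for 90% confidence

Margin of error = z* · σ/√n = 1.645 · 4.4/√38 = 1.17

CI: (41.1 - 1.17, 41.1 + 1.17) = (39.93, 42.27)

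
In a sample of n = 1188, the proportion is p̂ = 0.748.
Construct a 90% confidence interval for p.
(0.727, 0.769)

Proportion CI:
SE = √(p̂(1-p̂)/n) = √(0.748 · 0.252 / 1188) = 0.01260

z* = 1.645
Margin = z* · SE = 1.645 · 0.01260 = 0.0207

CI: 0.748 ± 0.0207 = (0.727, 0.769)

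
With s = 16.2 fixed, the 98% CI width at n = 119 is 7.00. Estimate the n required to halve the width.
n ≈ 476

CI width ∝ 1/√n
To reduce width by factor 2, need √n to grow by 2 → need 2² = 4 times as many samples.

Current: n = 119, width = 7.00
New: n = 476, width ≈ 3.47

Width reduced by factor of 7.00/3.47 = 2.02.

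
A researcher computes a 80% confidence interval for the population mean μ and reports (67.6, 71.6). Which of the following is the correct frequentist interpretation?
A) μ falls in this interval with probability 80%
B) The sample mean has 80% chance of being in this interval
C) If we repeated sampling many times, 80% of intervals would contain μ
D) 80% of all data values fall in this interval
C

A) Wrong — μ is fixed; the randomness lives in the interval, not in μ.
B) Wrong — x̄ is observed and sits in the interval by construction.
C) Correct — this is the frequentist long-run coverage interpretation.
D) Wrong — a CI is about the parameter μ, not individual data values.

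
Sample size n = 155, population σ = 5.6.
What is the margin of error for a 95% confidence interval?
Margin of error = 0.88

Margin of error = z* · σ/√n
= 1.960 · 5.6/√155
= 1.960 · 5.6/12.4499
= 0.88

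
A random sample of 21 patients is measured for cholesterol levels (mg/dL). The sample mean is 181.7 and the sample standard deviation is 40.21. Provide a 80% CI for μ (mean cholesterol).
(170.07, 193.33)

t-interval (σ unknown):
df = n - 1 = 20
t* = 1.325 for 80% confidence

Margin of error = t* · s/√n = 1.325 · 40.21/√21 = 11.63

CI: (170.07, 193.33)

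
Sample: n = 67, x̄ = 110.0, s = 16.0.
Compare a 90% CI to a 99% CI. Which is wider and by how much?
99% CI is wider by 3.85

df = 66
90% CI: t* = 1.668, (106.74, 113.26), width = 2 · t* · s/√n = 6.52
99% CI: t* = 2.652, (104.82, 115.18), width = 2 · t* · s/√n = 10.37

The 99% CI is wider by 10.37 - 6.52 = 3.85.
Higher confidence requires a wider interval.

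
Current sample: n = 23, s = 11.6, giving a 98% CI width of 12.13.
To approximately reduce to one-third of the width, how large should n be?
n ≈ 207

CI width ∝ 1/√n
To reduce width by factor 3, need √n to grow by 3 → need 3² = 9 times as many samples.

Current: n = 23, width = 12.13
New: n = 207, width ≈ 3.78

Width reduced by factor of 12.13/3.78 = 3.21.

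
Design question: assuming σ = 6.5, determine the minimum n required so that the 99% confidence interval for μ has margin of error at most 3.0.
n ≥ 32

For margin E ≤ 3.0:
n ≥ (z* · σ / E)²
n ≥ (2.576 · 6.5 / 3.0)²
n ≥ 31.15

Minimum n = 32 (rounding up)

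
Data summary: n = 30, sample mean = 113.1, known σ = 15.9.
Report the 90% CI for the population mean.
(108.32, 117.88)

z-interval (σ known):
z* = 1.645 for 90% confidence

Margin of error = z* · σ/√n = 1.645 · 15.9/√30 = 4.78

CI: (113.1 - 4.78, 113.1 + 4.78) = (108.32, 117.88)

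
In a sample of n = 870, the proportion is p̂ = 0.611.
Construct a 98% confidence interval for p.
(0.573, 0.649)

Proportion CI:
SE = √(p̂(1-p̂)/n) = √(0.611 · 0.389 / 870) = 0.01653

z* = 2.326
Margin = z* · SE = 2.326 · 0.01653 = 0.0384

CI: 0.611 ± 0.0384 = (0.573, 0.649)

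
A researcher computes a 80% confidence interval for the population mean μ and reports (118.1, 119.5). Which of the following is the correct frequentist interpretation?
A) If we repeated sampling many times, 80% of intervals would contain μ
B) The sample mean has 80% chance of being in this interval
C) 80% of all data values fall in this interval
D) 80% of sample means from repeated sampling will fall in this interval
A

A) Correct — this is the frequentist long-run coverage interpretation.
B) Wrong — x̄ is observed and sits in the interval by construction.
C) Wrong — a CI is about the parameter μ, not individual data values.
D) Wrong — coverage applies to intervals containing μ, not to future x̄ values.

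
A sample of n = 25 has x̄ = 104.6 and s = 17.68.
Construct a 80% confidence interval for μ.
(99.94, 109.26)

t-interval (σ unknown):
df = n - 1 = 24
t* = 1.318 for 80% confidence

Margin of error = t* · s/√n = 1.318 · 17.68/√25 = 4.66

CI: (99.94, 109.26)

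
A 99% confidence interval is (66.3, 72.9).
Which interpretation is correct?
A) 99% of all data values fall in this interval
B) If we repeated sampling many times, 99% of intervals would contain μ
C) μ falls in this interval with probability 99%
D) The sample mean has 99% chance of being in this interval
B

A) Wrong — a CI is about the parameter μ, not individual data values.
B) Correct — this is the frequentist long-run coverage interpretation.
C) Wrong — μ is fixed; the randomness lives in the interval, not in μ.
D) Wrong — x̄ is observed and sits in the interval by construction.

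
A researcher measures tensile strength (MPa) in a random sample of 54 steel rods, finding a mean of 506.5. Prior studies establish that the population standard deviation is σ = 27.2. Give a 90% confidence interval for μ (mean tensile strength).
(500.41, 512.59)

z-interval (σ known):
z* = 1.645 for 90% confidence

Margin of error = z* · σ/√n = 1.645 · 27.2/√54 = 6.09

CI: (506.5 - 6.09, 506.5 + 6.09) = (500.41, 512.59)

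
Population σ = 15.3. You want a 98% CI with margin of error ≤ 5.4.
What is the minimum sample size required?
n ≥ 44

For margin E ≤ 5.4:
n ≥ (z* · σ / E)²
n ≥ (2.326 · 15.3 / 5.4)²
n ≥ 43.43

Minimum n = 44 (rounding up)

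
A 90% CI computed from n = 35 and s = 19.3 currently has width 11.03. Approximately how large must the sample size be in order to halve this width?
n ≈ 140

CI width ∝ 1/√n
To reduce width by factor 2, need √n to grow by 2 → need 2² = 4 times as many samples.

Current: n = 35, width = 11.03
New: n = 140, width ≈ 5.40

Width reduced by factor of 11.03/5.40 = 2.04.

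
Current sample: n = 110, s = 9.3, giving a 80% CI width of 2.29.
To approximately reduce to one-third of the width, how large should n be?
n ≈ 990

CI width ∝ 1/√n
To reduce width by factor 3, need √n to grow by 3 → need 3² = 9 times as many samples.

Current: n = 110, width = 2.29
New: n = 990, width ≈ 0.76

Width reduced by factor of 2.29/0.76 = 3.01.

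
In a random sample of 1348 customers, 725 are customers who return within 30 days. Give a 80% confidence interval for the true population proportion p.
(0.520, 0.555)

Proportion CI:
p̂ = 725/1348 = 0.53783
SE = √(p̂(1-p̂)/n) = √(0.53783 · 0.46217 / 1348) = 0.01358

z* = 1.282
Margin = z* · SE = 1.282 · 0.01358 = 0.0174

CI: 0.53783 ± 0.0174 = (0.520, 0.555)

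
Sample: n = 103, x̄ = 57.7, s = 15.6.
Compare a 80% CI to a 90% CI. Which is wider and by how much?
90% CI is wider by 1.13

df = 102
80% CI: t* = 1.290, (55.72, 59.68), width = 2 · t* · s/√n = 3.97
90% CI: t* = 1.660, (55.15, 60.25), width = 2 · t* · s/√n = 5.10

The 90% CI is wider by 5.10 - 3.97 = 1.13.
Higher confidence requires a wider interval.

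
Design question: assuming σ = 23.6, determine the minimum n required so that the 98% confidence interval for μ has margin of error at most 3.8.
n ≥ 209

For margin E ≤ 3.8:
n ≥ (z* · σ / E)²
n ≥ (2.326 · 23.6 / 3.8)²
n ≥ 208.68

Minimum n = 209 (rounding up)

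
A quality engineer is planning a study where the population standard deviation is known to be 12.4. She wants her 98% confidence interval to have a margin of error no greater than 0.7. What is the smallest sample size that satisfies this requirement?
n ≥ 1698

For margin E ≤ 0.7:
n ≥ (z* · σ / E)²
n ≥ (2.326 · 12.4 / 0.7)²
n ≥ 1697.72

Minimum n = 1698 (rounding up)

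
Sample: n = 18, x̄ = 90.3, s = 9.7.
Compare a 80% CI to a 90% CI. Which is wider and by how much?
90% CI is wider by 1.86

df = 17
80% CI: t* = 1.333, (87.25, 93.35), width = 2 · t* · s/√n = 6.10
90% CI: t* = 1.740, (86.32, 94.28), width = 2 · t* · s/√n = 7.96

The 90% CI is wider by 7.96 - 6.10 = 1.86.
Higher confidence requires a wider interval.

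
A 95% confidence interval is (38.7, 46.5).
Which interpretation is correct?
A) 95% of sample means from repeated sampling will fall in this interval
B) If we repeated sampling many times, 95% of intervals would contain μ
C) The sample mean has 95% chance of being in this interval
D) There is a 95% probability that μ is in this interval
B

A) Wrong — coverage applies to intervals containing μ, not to future x̄ values.
B) Correct — this is the frequentist long-run coverage interpretation.
C) Wrong — x̄ is observed and sits in the interval by construction.
D) Wrong — μ is fixed; the randomness lives in the interval, not in μ.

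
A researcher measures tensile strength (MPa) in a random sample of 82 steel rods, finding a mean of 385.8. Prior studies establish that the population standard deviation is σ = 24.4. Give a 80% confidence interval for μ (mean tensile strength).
(382.35, 389.25)

z-interval (σ known):
z* = 1.282 for 80% confidence

Margin of error = z* · σ/√n = 1.282 · 24.4/√82 = 3.45

CI: (385.8 - 3.45, 385.8 + 3.45) = (382.35, 389.25)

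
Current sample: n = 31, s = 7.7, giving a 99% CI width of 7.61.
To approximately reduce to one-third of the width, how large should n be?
n ≈ 279

CI width ∝ 1/√n
To reduce width by factor 3, need √n to grow by 3 → need 3² = 9 times as many samples.

Current: n = 31, width = 7.61
New: n = 279, width ≈ 2.39

Width reduced by factor of 7.61/2.39 = 3.18.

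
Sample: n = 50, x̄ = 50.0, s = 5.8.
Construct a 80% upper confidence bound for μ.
μ ≤ 50.70

Upper bound (one-sided):
t* = 0.849 (one-sided for 80%)
Upper bound = x̄ + t* · s/√n = 50.0 + 0.849 · 5.8/√50 = 50.70

We are 80% confident that μ ≤ 50.70.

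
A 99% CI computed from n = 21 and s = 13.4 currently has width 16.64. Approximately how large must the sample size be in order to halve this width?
n ≈ 84

CI width ∝ 1/√n
To reduce width by factor 2, need √n to grow by 2 → need 2² = 4 times as many samples.

Current: n = 21, width = 16.64
New: n = 84, width ≈ 7.71

Width reduced by factor of 16.64/7.71 = 2.16.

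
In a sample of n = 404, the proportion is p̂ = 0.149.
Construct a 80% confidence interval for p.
(0.126, 0.172)

Proportion CI:
SE = √(p̂(1-p̂)/n) = √(0.149 · 0.851 / 404) = 0.01772

z* = 1.282
Margin = z* · SE = 1.282 · 0.01772 = 0.0227

CI: 0.149 ± 0.0227 = (0.126, 0.172)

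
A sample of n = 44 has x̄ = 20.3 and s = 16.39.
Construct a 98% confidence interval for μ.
(14.33, 26.27)

t-interval (σ unknown):
df = n - 1 = 43
t* = 2.416 for 98% confidence

Margin of error = t* · s/√n = 2.416 · 16.39/√44 = 5.97

CI: (14.33, 26.27)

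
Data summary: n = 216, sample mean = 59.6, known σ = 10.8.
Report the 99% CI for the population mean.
(57.71, 61.49)

z-interval (σ known):
z* = 2.576 for 99% confidence

Margin of error = z* · σ/√n = 2.576 · 10.8/√216 = 1.89

CI: (59.6 - 1.89, 59.6 + 1.89) = (57.71, 61.49)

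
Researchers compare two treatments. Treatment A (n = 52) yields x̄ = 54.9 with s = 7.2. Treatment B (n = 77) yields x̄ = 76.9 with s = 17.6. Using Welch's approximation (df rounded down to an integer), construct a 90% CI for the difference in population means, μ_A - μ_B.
(-25.72, -18.28)

Difference: x̄₁ - x̄₂ = -22.00
SE = √(s₁²/n₁ + s₂²/n₂) = √(7.2²/52 + 17.6²/77) = 2.2405
df = 108.41 → 108 (Welch–Satterthwaite, rounded down)
t* = 1.659

CI: -22.00 ± 1.659 · 2.2405 = -22.00 ± 3.72 = (-25.72, -18.28)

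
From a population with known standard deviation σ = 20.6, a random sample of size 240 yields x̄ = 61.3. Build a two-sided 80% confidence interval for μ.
(59.60, 63.00)

z-interval (σ known):
z* = 1.282 for 80% confidence

Margin of error = z* · σ/√n = 1.282 · 20.6/√240 = 1.70

CI: (61.3 - 1.70, 61.3 + 1.70) = (59.60, 63.00)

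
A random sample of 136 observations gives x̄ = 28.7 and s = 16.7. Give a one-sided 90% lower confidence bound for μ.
μ ≥ 26.86

Lower bound (one-sided):
t* = 1.288 (one-sided for 90%)
Lower bound = x̄ - t* · s/√n = 28.7 - 1.288 · 16.7/√136 = 26.86

We are 90% confident that μ ≥ 26.86.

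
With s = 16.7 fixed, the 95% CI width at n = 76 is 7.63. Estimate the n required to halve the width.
n ≈ 304

CI width ∝ 1/√n
To reduce width by factor 2, need √n to grow by 2 → need 2² = 4 times as many samples.

Current: n = 76, width = 7.63
New: n = 304, width ≈ 3.77

Width reduced by factor of 7.63/3.77 = 2.02.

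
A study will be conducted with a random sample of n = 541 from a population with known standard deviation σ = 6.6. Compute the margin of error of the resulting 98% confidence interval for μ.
Margin of error = 0.66

Margin of error = z* · σ/√n
= 2.326 · 6.6/√541
= 2.326 · 6.6/23.2594
= 0.66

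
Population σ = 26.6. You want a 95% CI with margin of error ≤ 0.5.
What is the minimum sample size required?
n ≥ 10873

For margin E ≤ 0.5:
n ≥ (z* · σ / E)²
n ≥ (1.960 · 26.6 / 0.5)²
n ≥ 10872.65

Minimum n = 10873 (rounding up)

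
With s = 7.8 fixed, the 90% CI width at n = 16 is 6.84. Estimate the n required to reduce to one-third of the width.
n ≈ 144

CI width ∝ 1/√n
To reduce width by factor 3, need √n to grow by 3 → need 3² = 9 times as many samples.

Current: n = 16, width = 6.84
New: n = 144, width ≈ 2.15

Width reduced by factor of 6.84/2.15 = 3.18.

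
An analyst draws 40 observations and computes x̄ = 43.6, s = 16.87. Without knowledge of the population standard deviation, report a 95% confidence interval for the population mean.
(38.20, 49.00)

t-interval (σ unknown):
df = n - 1 = 39
t* = 2.023 for 95% confidence

Margin of error = t* · s/√n = 2.023 · 16.87/√40 = 5.40

CI: (38.20, 49.00)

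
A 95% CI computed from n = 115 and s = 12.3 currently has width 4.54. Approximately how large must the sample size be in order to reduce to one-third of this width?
n ≈ 1035

CI width ∝ 1/√n
To reduce width by factor 3, need √n to grow by 3 → need 3² = 9 times as many samples.

Current: n = 115, width = 4.54
New: n = 1035, width ≈ 1.50

Width reduced by factor of 4.54/1.50 = 3.03.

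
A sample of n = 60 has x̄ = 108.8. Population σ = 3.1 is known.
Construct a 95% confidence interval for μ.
(108.02, 109.58)

z-interval (σ known):
z* = 1.960 for 95% confidence

Margin of error = z* · σ/√n = 1.960 · 3.1/√60 = 0.78

CI: (108.8 - 0.78, 108.8 + 0.78) = (108.02, 109.58)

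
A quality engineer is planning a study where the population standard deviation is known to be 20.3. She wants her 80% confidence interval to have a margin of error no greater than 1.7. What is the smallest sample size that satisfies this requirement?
n ≥ 235

For margin E ≤ 1.7:
n ≥ (z* · σ / E)²
n ≥ (1.282 · 20.3 / 1.7)²
n ≥ 234.35

Minimum n = 235 (rounding up)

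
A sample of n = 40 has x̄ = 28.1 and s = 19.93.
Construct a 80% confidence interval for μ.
(23.99, 32.21)

t-interval (σ unknown):
df = n - 1 = 39
t* = 1.304 for 80% confidence

Margin of error = t* · s/√n = 1.304 · 19.93/√40 = 4.11

CI: (23.99, 32.21)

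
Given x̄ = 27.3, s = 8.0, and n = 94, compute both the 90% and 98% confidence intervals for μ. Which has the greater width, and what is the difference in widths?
98% CI is wider by 1.17

df = 93
90% CI: t* = 1.661, (25.93, 28.67), width = 2 · t* · s/√n = 2.74
98% CI: t* = 2.367, (25.35, 29.25), width = 2 · t* · s/√n = 3.91

The 98% CI is wider by 3.91 - 2.74 = 1.17.
Higher confidence requires a wider interval.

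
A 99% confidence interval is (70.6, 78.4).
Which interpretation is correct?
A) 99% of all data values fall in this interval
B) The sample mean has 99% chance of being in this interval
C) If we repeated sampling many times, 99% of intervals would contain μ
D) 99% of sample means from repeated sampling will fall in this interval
C

A) Wrong — a CI is about the parameter μ, not individual data values.
B) Wrong — x̄ is observed and sits in the interval by construction.
C) Correct — this is the frequentist long-run coverage interpretation.
D) Wrong — coverage applies to intervals containing μ, not to future x̄ values.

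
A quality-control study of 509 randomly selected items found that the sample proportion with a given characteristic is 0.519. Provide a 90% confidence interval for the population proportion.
(0.483, 0.555)

Proportion CI:
SE = √(p̂(1-p̂)/n) = √(0.519 · 0.481 / 509) = 0.02215

z* = 1.645
Margin = z* · SE = 1.645 · 0.02215 = 0.0364

CI: 0.519 ± 0.0364 = (0.483, 0.555)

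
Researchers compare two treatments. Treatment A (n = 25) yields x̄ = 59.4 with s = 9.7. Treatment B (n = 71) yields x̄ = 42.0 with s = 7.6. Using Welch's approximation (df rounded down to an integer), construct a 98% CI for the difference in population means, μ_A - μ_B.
(12.18, 22.62)

Difference: x̄₁ - x̄₂ = 17.40
SE = √(s₁²/n₁ + s₂²/n₂) = √(9.7²/25 + 7.6²/71) = 2.1394
df = 34.94 → 34 (Welch–Satterthwaite, rounded down)
t* = 2.441

CI: 17.40 ± 2.441 · 2.1394 = 17.40 ± 5.22 = (12.18, 22.62)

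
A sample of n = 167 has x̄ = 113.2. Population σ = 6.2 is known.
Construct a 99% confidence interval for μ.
(111.96, 114.44)

z-interval (σ known):
z* = 2.576 for 99% confidence

Margin of error = z* · σ/√n = 2.576 · 6.2/√167 = 1.24

CI: (113.2 - 1.24, 113.2 + 1.24) = (111.96, 114.44)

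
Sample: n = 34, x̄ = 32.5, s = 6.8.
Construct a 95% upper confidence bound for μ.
μ ≤ 34.47

Upper bound (one-sided):
t* = 1.692 (one-sided for 95%)
Upper bound = x̄ + t* · s/√n = 32.5 + 1.692 · 6.8/√34 = 34.47

We are 95% confident that μ ≤ 34.47.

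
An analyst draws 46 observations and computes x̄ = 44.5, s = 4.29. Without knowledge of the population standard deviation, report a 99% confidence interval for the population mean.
(42.80, 46.20)

t-interval (σ unknown):
df = n - 1 = 45
t* = 2.690 for 99% confidence

Margin of error = t* · s/√n = 2.690 · 4.29/√46 = 1.70

CI: (42.80, 46.20)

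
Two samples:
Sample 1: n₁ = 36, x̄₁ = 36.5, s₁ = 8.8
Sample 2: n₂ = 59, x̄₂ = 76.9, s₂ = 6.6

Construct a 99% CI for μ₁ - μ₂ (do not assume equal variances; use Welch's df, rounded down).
(-44.93, -35.87)

Difference: x̄₁ - x̄₂ = -40.40
SE = √(s₁²/n₁ + s₂²/n₂) = √(8.8²/36 + 6.6²/59) = 1.6998
df = 58.96 → 58 (Welch–Satterthwaite, rounded down)
t* = 2.663

CI: -40.40 ± 2.663 · 1.6998 = -40.40 ± 4.53 = (-44.93, -35.87)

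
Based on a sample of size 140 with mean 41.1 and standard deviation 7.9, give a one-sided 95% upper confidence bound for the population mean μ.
μ ≤ 42.21

Upper bound (one-sided):
t* = 1.656 (one-sided for 95%)
Upper bound = x̄ + t* · s/√n = 41.1 + 1.656 · 7.9/√140 = 42.21

We are 95% confident that μ ≤ 42.21.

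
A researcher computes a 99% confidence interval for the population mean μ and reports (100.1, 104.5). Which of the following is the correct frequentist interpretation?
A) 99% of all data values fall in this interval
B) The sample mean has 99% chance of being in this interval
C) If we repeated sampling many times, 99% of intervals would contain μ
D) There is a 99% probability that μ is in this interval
C

A) Wrong — a CI is about the parameter μ, not individual data values.
B) Wrong — x̄ is observed and sits in the interval by construction.
C) Correct — this is the frequentist long-run coverage interpretation.
D) Wrong — μ is fixed; the randomness lives in the interval, not in μ.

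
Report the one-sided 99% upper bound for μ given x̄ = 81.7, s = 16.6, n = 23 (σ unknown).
μ ≤ 90.38

Upper bound (one-sided):
t* = 2.508 (one-sided for 99%)
Upper bound = x̄ + t* · s/√n = 81.7 + 2.508 · 16.6/√23 = 90.38

We are 99% confident that μ ≤ 90.38.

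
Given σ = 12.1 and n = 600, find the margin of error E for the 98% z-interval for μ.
Margin of error = 1.15

Margin of error = z* · σ/√n
= 2.326 · 12.1/√600
= 2.326 · 12.1/24.4949
= 1.15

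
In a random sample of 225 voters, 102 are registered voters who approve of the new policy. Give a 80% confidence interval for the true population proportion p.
(0.411, 0.496)

Proportion CI:
p̂ = 102/225 = 0.45333
SE = √(p̂(1-p̂)/n) = √(0.45333 · 0.54667 / 225) = 0.03319

z* = 1.282
Margin = z* · SE = 1.282 · 0.03319 = 0.0425

CI: 0.45333 ± 0.0425 = (0.411, 0.496)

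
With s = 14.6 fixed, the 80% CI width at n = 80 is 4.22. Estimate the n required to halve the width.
n ≈ 320

CI width ∝ 1/√n
To reduce width by factor 2, need √n to grow by 2 → need 2² = 4 times as many samples.

Current: n = 80, width = 4.22
New: n = 320, width ≈ 2.10

Width reduced by factor of 4.22/2.10 = 2.01.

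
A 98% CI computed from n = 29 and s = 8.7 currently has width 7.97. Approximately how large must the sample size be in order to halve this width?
n ≈ 116

CI width ∝ 1/√n
To reduce width by factor 2, need √n to grow by 2 → need 2² = 4 times as many samples.

Current: n = 29, width = 7.97
New: n = 116, width ≈ 3.81

Width reduced by factor of 7.97/3.81 = 2.09.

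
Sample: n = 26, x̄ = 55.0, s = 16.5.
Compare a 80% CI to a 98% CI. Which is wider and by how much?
98% CI is wider by 7.56

df = 25
80% CI: t* = 1.316, (50.74, 59.26), width = 2 · t* · s/√n = 8.52
98% CI: t* = 2.485, (46.96, 63.04), width = 2 · t* · s/√n = 16.08

The 98% CI is wider by 16.08 - 8.52 = 7.56.
Higher confidence requires a wider interval.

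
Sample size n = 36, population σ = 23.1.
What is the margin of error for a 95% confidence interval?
Margin of error = 7.55

Margin of error = z* · σ/√n
= 1.960 · 23.1/√36
= 1.960 · 23.1/6.0000
= 7.55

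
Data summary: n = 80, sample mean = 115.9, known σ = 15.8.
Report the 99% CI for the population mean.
(111.35, 120.45)

z-interval (σ known):
z* = 2.576 for 99% confidence

Margin of error = z* · σ/√n = 2.576 · 15.8/√80 = 4.55

CI: (115.9 - 4.55, 115.9 + 4.55) = (111.35, 120.45)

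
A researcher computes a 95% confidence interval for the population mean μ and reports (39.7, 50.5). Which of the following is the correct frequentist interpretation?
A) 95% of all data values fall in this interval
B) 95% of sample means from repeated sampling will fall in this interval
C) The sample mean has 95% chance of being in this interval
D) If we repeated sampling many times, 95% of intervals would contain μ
D

A) Wrong — a CI is about the parameter μ, not individual data values.
B) Wrong — coverage applies to intervals containing μ, not to future x̄ values.
C) Wrong — x̄ is observed and sits in the interval by construction.
D) Correct — this is the frequentist long-run coverage interpretation.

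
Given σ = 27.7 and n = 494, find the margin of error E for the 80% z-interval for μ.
Margin of error = 1.60

Margin of error = z* · σ/√n
= 1.282 · 27.7/√494
= 1.282 · 27.7/22.2261
= 1.60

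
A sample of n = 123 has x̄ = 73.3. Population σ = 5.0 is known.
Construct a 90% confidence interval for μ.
(72.56, 74.04)

z-interval (σ known):
z* = 1.645 for 90% confidence

Margin of error = z* · σ/√n = 1.645 · 5.0/√123 = 0.74

CI: (73.3 - 0.74, 73.3 + 0.74) = (72.56, 74.04)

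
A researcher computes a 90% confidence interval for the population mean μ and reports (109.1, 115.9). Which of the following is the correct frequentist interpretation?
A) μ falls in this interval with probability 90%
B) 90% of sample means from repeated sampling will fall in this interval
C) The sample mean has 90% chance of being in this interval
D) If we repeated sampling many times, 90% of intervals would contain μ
D

A) Wrong — μ is fixed; the randomness lives in the interval, not in μ.
B) Wrong — coverage applies to intervals containing μ, not to future x̄ values.
C) Wrong — x̄ is observed and sits in the interval by construction.
D) Correct — this is the frequentist long-run coverage interpretation.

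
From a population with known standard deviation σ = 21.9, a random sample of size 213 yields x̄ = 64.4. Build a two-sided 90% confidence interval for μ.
(61.93, 66.87)

z-interval (σ known):
z* = 1.645 for 90% confidence

Margin of error = z* · σ/√n = 1.645 · 21.9/√213 = 2.47

CI: (64.4 - 2.47, 64.4 + 2.47) = (61.93, 66.87)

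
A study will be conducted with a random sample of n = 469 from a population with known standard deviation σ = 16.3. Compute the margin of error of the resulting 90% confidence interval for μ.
Margin of error = 1.24

Margin of error = z* · σ/√n
= 1.645 · 16.3/√469
= 1.645 · 16.3/21.6564
= 1.24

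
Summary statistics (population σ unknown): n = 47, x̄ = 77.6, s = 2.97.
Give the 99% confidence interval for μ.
(76.44, 78.76)

t-interval (σ unknown):
df = n - 1 = 46
t* = 2.687 for 99% confidence

Margin of error = t* · s/√n = 2.687 · 2.97/√47 = 1.16

CI: (76.44, 78.76)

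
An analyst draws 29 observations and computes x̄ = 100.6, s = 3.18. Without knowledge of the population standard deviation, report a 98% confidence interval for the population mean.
(99.14, 102.06)

t-interval (σ unknown):
df = n - 1 = 28
t* = 2.467 for 98% confidence

Margin of error = t* · s/√n = 2.467 · 3.18/√29 = 1.46

CI: (99.14, 102.06)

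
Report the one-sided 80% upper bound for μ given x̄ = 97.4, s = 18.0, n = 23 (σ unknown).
μ ≤ 100.62

Upper bound (one-sided):
t* = 0.858 (one-sided for 80%)
Upper bound = x̄ + t* · s/√n = 97.4 + 0.858 · 18.0/√23 = 100.62

We are 80% confident that μ ≤ 100.62.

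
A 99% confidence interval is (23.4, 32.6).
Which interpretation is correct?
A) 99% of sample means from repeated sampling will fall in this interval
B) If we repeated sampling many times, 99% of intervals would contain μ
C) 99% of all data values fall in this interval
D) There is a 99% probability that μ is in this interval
B

A) Wrong — coverage applies to intervals containing μ, not to future x̄ values.
B) Correct — this is the frequentist long-run coverage interpretation.
C) Wrong — a CI is about the parameter μ, not individual data values.
D) Wrong — μ is fixed; the randomness lives in the interval, not in μ.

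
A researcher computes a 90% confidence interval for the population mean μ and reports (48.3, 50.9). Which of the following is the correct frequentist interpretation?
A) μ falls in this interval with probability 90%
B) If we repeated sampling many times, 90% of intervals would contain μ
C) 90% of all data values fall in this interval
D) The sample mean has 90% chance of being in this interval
B

A) Wrong — μ is fixed; the randomness lives in the interval, not in μ.
B) Correct — this is the frequentist long-run coverage interpretation.
C) Wrong — a CI is about the parameter μ, not individual data values.
D) Wrong — x̄ is observed and sits in the interval by construction.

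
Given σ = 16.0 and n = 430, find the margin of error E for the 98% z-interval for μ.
Margin of error = 1.79

Margin of error = z* · σ/√n
= 2.326 · 16.0/√430
= 2.326 · 16.0/20.7364
= 1.79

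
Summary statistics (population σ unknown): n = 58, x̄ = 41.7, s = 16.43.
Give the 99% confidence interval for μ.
(35.95, 47.45)

t-interval (σ unknown):
df = n - 1 = 57
t* = 2.665 for 99% confidence

Margin of error = t* · s/√n = 2.665 · 16.43/√58 = 5.75

CI: (35.95, 47.45)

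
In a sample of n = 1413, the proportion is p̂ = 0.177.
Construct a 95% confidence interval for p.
(0.157, 0.197)

Proportion CI:
SE = √(p̂(1-p̂)/n) = √(0.177 · 0.823 / 1413) = 0.01015

z* = 1.960
Margin = z* · SE = 1.960 · 0.01015 = 0.0199

CI: 0.177 ± 0.0199 = (0.157, 0.197)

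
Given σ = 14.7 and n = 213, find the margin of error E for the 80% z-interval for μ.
Margin of error = 1.29

Margin of error = z* · σ/√n
= 1.282 · 14.7/√213
= 1.282 · 14.7/14.5945
= 1.29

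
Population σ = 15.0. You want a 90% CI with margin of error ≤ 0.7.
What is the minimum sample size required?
n ≥ 1243

For margin E ≤ 0.7:
n ≥ (z* · σ / E)²
n ≥ (1.645 · 15.0 / 0.7)²
n ≥ 1242.56

Minimum n = 1243 (rounding up)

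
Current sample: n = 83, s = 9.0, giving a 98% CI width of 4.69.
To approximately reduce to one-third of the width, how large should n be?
n ≈ 747

CI width ∝ 1/√n
To reduce width by factor 3, need √n to grow by 3 → need 3² = 9 times as many samples.

Current: n = 83, width = 4.69
New: n = 747, width ≈ 1.54

Width reduced by factor of 4.69/1.54 = 3.05.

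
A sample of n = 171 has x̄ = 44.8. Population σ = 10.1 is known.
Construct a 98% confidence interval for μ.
(43.00, 46.60)

z-interval (σ known):
z* = 2.326 for 98% confidence

Margin of error = z* · σ/√n = 2.326 · 10.1/√171 = 1.80

CI: (44.8 - 1.80, 44.8 + 1.80) = (43.00, 46.60)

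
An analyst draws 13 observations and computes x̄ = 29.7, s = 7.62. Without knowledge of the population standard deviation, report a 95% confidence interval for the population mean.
(25.09, 34.31)

t-interval (σ unknown):
df = n - 1 = 12
t* = 2.179 for 95% confidence

Margin of error = t* · s/√n = 2.179 · 7.62/√13 = 4.61

CI: (25.09, 34.31)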